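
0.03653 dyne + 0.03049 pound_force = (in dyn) 1.356e+04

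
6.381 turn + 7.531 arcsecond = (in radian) 40.09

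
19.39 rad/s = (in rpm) 185.2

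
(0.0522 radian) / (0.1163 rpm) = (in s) 4.286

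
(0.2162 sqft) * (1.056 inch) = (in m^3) 0.0005387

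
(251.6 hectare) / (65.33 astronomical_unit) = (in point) 0.0007297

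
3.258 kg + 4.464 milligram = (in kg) 3.258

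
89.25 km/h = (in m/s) 24.79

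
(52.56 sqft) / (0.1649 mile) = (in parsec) 5.963e-19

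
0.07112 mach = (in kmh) 87.18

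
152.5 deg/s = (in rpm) 25.42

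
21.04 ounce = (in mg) 5.965e+05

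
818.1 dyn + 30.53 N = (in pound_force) 6.865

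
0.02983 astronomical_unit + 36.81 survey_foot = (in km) 4.463e+06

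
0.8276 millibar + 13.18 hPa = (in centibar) 1.401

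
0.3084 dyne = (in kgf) 3.145e-07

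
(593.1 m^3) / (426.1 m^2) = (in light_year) 1.471e-16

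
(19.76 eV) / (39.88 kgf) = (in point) 2.295e-17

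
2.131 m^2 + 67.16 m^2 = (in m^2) 69.29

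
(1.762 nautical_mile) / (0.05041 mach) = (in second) 190.1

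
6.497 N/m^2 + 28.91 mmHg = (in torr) 28.96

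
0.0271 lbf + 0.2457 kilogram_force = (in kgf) 0.258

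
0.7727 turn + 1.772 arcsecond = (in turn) 0.7727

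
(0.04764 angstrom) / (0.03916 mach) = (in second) 3.573e-13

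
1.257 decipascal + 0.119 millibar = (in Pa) 12.03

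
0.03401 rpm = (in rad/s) 0.003562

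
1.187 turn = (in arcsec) 1.538e+06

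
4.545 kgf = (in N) 44.57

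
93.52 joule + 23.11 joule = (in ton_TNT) 2.788e-08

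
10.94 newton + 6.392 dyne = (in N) 10.94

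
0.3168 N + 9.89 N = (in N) 10.21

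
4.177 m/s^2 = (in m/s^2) 4.177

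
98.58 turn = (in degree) 3.549e+04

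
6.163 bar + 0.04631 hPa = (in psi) 89.39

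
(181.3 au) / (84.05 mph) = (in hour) 2.005e+08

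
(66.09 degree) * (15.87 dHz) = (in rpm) 17.48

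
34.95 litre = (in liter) 34.95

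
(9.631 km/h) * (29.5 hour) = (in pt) 8.054e+08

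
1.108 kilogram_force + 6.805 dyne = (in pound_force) 2.443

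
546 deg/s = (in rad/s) 9.529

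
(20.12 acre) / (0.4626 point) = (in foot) 1.637e+09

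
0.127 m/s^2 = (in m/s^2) 0.127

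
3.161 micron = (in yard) 3.457e-06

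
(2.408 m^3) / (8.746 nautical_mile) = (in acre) 3.674e-08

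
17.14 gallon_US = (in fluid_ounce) 2194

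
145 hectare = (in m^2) 1.45e+06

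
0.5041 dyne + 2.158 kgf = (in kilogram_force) 2.158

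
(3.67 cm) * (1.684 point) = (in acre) 5.388e-09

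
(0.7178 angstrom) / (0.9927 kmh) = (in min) 4.338e-12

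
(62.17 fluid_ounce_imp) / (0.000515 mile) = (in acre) 5.267e-07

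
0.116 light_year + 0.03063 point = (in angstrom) 1.097e+25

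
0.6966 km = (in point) 1.975e+06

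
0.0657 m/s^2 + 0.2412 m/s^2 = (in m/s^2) 0.3069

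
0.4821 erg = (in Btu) 4.569e-11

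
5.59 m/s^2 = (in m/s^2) 5.59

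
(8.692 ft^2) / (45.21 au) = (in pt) 3.384e-10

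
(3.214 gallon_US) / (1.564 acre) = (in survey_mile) 1.194e-09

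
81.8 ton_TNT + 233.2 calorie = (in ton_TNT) 81.8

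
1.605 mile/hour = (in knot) 1.395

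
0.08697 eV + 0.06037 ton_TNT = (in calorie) 6.037e+07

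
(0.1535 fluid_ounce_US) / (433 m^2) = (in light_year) 1.108e-24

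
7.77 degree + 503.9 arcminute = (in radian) 0.2822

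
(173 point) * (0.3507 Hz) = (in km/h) 0.07705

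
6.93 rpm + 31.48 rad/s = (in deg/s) 1845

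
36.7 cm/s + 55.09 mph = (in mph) 55.91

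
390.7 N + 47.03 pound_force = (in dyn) 5.999e+07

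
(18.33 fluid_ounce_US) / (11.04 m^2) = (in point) 0.1392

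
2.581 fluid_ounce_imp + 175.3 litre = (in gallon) 46.33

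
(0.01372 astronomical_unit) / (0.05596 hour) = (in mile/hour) 2.279e+07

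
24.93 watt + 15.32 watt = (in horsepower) 0.05398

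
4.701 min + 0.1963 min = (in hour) 0.08162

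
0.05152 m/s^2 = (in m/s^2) 0.05152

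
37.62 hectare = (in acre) 92.96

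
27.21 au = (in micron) 4.071e+18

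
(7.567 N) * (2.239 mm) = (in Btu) 1.606e-05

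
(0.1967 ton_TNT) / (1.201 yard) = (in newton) 7.494e+08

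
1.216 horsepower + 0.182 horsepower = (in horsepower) 1.398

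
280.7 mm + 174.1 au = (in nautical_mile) 1.406e+10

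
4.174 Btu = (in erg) 4.404e+10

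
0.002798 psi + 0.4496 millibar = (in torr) 0.4819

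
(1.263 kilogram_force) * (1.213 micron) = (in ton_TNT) 3.591e-15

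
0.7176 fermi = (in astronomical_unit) 4.797e-27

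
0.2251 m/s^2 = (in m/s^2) 0.2251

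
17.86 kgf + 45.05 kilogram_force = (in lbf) 138.7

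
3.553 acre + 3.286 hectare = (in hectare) 4.724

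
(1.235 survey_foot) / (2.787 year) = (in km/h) 1.542e-08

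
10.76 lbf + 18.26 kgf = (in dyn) 2.269e+07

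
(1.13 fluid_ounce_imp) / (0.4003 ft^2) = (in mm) 0.8633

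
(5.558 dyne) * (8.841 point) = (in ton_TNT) 4.143e-17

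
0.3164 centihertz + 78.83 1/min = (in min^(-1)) 79.02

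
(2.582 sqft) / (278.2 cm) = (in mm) 86.22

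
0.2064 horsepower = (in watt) 153.9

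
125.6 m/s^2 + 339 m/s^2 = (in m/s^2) 464.6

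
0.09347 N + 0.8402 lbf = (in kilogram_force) 0.3906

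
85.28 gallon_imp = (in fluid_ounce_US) 1.311e+04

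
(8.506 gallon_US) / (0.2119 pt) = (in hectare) 0.04307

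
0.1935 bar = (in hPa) 193.5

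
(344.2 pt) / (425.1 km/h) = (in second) 0.001028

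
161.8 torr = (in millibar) 215.7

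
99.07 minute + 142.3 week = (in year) 2.729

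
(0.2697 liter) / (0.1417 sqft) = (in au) 1.369e-13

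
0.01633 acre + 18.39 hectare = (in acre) 45.46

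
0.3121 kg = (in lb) 0.6881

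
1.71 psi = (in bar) 0.1179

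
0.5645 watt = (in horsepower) 0.000757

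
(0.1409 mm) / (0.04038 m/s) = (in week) 5.769e-09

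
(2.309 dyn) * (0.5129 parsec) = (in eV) 2.281e+30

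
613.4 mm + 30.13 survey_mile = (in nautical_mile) 26.18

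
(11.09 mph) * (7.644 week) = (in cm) 2.292e+09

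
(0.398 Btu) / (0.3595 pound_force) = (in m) 262.6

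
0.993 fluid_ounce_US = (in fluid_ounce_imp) 1.034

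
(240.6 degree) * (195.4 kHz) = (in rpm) 7.836e+06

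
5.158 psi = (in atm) 0.351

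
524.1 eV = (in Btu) 7.959e-20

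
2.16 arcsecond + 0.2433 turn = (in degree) 87.59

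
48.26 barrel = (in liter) 7673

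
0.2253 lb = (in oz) 3.605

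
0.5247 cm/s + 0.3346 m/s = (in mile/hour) 0.7602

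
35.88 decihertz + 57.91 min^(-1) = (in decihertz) 45.53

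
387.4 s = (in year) 1.228e-05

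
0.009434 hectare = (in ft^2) 1015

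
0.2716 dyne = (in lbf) 6.106e-07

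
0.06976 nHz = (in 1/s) 6.976e-11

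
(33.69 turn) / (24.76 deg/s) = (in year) 1.553e-05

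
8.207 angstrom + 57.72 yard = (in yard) 57.72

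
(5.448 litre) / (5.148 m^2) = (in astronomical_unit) 7.074e-15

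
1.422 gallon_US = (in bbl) 0.03386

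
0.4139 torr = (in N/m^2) 55.18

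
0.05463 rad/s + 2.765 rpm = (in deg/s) 19.72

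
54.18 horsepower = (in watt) 4.04e+04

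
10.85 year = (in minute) 5.703e+06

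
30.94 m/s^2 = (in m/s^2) 30.94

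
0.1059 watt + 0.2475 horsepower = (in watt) 184.7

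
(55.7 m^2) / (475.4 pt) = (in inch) 1.308e+04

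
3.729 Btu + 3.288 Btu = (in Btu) 7.017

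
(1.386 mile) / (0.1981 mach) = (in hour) 0.009186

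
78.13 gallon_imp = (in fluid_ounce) 1.201e+04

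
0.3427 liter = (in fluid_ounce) 11.59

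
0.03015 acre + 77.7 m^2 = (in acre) 0.04935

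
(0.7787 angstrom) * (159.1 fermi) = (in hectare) 1.239e-27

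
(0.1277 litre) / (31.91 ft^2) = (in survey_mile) 2.677e-08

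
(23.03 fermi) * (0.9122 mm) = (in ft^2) 2.261e-16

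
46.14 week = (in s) 2.791e+07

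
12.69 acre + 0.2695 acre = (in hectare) 5.245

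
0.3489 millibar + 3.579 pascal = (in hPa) 0.3847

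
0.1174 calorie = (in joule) 0.4912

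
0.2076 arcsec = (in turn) 1.602e-07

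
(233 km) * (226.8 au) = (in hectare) 7.905e+14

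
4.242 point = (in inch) 0.05892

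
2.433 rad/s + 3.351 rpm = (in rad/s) 2.784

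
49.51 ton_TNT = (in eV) 1.293e+30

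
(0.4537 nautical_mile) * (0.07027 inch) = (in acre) 0.0003706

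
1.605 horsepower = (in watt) 1197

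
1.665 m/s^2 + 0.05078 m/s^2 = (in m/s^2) 1.716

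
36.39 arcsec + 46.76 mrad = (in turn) 0.00747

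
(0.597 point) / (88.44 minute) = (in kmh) 1.429e-07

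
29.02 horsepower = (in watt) 2.164e+04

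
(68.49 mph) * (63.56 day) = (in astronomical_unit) 0.001124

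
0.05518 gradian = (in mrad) 0.8668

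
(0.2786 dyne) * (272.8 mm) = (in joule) 7.6e-07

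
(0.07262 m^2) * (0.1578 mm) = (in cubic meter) 1.146e-05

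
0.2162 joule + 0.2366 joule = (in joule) 0.4528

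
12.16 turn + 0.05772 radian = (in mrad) 7.646e+04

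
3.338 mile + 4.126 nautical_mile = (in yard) 1.423e+04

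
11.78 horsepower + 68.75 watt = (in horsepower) 11.87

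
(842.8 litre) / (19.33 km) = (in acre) 1.077e-08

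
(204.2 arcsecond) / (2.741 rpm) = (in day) 3.992e-08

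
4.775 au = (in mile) 4.439e+08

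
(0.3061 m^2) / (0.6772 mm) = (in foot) 1483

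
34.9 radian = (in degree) 2000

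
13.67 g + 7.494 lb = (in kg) 3.413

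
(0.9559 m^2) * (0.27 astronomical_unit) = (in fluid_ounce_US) 1.306e+15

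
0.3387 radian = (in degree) 19.41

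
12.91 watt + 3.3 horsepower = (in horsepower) 3.317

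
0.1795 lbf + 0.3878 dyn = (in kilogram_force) 0.08142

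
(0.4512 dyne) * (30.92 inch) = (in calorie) 8.469e-07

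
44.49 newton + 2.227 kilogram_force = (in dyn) 6.633e+06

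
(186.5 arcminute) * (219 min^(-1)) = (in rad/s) 0.198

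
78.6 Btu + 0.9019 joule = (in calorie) 1.982e+04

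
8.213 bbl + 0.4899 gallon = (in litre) 1308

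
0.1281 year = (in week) 6.679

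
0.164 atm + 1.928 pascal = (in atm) 0.164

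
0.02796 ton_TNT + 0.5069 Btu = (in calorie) 2.796e+07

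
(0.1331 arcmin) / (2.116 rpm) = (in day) 2.022e-09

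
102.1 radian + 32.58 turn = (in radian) 306.8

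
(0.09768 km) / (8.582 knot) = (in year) 7.016e-07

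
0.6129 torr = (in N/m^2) 81.71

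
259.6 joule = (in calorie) 62.05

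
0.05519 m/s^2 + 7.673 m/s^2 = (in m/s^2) 7.728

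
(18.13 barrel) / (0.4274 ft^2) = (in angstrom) 7.259e+11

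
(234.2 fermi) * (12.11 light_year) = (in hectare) 2.683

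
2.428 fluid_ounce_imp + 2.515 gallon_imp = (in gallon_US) 3.039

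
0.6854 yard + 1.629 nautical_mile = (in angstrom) 3.018e+13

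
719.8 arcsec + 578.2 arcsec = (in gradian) 0.4006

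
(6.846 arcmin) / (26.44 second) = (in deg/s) 0.004315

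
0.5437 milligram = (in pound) 1.199e-06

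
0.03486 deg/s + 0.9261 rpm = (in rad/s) 0.09759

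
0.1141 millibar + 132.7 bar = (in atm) 131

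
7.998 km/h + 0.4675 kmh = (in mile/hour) 5.26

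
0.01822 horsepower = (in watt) 13.59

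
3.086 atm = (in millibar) 3127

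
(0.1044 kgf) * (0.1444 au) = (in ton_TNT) 5.286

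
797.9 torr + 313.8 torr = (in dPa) 1.482e+06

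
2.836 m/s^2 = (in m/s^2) 2.836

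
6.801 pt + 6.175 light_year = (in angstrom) 5.842e+26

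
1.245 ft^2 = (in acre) 2.858e-05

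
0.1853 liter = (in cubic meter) 0.0001853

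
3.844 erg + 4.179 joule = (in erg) 4.179e+07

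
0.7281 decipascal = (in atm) 7.186e-07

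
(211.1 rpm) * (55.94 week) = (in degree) 4.285e+10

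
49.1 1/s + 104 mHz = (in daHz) 4.92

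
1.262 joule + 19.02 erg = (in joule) 1.262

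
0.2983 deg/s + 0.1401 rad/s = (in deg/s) 8.325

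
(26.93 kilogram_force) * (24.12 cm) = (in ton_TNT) 1.522e-08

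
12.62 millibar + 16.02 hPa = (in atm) 0.02827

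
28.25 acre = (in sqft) 1.231e+06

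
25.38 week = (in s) 1.535e+07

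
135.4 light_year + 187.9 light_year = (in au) 2.045e+07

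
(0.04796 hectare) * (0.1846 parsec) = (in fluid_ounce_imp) 9.615e+22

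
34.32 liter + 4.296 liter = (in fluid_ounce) 1306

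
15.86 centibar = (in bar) 0.1586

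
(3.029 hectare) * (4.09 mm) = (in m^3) 123.9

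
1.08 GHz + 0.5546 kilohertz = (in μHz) 1.08e+15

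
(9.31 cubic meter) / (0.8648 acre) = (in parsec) 8.621e-20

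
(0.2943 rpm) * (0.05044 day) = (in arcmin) 4.617e+05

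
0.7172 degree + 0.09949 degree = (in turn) 0.002269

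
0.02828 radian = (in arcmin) 97.22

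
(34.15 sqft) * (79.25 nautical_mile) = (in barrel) 2.929e+06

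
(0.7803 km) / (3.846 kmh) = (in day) 0.008454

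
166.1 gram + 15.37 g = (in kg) 0.1815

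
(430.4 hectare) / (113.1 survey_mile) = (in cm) 2365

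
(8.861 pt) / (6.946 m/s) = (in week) 7.441e-10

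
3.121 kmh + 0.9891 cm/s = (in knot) 1.704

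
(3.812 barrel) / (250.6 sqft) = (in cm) 2.603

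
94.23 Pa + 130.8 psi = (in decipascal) 9.019e+06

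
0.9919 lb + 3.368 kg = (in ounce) 134.7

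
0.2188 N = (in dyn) 2.188e+04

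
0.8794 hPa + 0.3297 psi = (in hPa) 23.61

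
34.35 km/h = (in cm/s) 954.2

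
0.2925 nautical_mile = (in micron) 5.417e+08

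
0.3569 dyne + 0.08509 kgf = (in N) 0.8345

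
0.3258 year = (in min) 1.712e+05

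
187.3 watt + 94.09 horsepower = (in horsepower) 94.34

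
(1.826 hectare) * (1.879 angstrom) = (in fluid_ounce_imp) 0.1208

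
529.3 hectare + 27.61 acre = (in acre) 1336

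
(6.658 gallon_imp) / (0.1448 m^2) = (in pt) 592.5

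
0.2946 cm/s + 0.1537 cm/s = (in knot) 0.008714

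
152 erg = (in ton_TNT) 3.633e-15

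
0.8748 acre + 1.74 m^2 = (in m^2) 3542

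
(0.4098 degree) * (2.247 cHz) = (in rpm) 0.001535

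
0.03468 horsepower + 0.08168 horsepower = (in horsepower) 0.1164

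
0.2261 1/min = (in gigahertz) 3.768e-12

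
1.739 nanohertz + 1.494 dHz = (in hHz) 0.001494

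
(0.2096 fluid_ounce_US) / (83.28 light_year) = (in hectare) 7.867e-28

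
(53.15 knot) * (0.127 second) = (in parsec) 1.125e-16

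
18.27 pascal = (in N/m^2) 18.27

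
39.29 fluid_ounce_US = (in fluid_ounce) 39.29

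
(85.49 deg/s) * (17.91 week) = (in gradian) 1.029e+09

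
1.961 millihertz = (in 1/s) 0.001961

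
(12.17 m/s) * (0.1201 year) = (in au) 0.0003081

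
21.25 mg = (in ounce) 0.0007496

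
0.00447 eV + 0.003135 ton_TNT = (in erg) 1.312e+14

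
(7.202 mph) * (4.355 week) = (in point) 2.404e+10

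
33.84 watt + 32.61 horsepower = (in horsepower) 32.66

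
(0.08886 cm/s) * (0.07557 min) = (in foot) 0.01322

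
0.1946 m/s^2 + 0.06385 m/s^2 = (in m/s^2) 0.2585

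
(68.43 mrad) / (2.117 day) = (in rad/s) 3.741e-07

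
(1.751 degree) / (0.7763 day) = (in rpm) 4.351e-06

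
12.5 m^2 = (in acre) 0.003089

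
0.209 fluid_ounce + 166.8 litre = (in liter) 166.8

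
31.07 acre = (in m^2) 1.257e+05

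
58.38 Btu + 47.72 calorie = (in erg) 6.179e+11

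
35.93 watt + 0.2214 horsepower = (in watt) 201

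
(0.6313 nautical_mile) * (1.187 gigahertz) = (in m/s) 1.388e+12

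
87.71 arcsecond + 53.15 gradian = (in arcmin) 2872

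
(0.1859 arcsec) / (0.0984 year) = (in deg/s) 1.664e-11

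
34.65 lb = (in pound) 34.65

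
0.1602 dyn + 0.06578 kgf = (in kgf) 0.06578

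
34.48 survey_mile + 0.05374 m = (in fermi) 5.549e+19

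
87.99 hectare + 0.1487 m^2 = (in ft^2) 9.471e+06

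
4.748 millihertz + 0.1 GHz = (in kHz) 1e+05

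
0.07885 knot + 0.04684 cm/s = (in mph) 0.09179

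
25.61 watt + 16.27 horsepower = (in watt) 1.216e+04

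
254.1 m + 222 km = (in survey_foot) 7.292e+05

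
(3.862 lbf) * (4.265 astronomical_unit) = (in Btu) 1.039e+10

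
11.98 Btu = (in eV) 7.889e+22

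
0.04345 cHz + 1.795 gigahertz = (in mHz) 1.795e+12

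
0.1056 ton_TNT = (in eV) 2.758e+27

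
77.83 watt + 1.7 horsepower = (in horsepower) 1.804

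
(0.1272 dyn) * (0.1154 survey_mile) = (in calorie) 5.646e-05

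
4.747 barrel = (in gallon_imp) 166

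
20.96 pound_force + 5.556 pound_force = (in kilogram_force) 12.03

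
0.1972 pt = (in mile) 4.323e-08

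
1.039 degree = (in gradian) 1.154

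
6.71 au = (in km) 1.004e+09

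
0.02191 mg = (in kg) 2.191e-08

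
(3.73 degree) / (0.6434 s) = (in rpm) 0.9662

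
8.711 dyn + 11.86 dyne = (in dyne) 20.57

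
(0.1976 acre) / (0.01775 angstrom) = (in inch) 1.774e+16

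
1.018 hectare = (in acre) 2.516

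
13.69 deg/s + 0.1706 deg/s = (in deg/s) 13.86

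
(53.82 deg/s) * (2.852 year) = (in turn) 1.345e+07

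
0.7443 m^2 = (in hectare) 7.443e-05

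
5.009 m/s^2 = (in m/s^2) 5.009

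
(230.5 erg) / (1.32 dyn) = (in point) 4950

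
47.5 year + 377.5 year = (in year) 425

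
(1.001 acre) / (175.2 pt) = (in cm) 6.554e+06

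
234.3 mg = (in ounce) 0.008265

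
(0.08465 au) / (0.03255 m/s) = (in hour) 1.081e+08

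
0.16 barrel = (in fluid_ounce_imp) 895.3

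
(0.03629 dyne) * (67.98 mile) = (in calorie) 0.009489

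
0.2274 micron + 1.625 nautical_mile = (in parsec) 9.753e-14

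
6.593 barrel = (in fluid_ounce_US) 3.544e+04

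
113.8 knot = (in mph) 131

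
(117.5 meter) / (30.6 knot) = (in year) 2.367e-07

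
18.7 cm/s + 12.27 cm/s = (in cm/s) 30.97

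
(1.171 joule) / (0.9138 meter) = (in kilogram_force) 0.1307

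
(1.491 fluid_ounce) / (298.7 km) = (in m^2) 1.476e-10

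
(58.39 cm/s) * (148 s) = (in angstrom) 8.642e+11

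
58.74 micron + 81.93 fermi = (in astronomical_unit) 3.927e-16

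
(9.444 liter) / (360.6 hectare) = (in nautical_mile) 1.414e-12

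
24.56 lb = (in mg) 1.114e+07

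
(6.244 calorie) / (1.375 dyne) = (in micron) 1.9e+12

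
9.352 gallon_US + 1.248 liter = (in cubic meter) 0.03665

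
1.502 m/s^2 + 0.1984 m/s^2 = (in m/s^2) 1.7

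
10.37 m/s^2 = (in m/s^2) 10.37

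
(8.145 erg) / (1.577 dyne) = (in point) 146.4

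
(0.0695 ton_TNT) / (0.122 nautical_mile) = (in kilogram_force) 1.312e+05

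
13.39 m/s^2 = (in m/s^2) 13.39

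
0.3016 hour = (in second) 1086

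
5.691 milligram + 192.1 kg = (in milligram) 1.921e+08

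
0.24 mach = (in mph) 182.8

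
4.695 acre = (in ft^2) 2.045e+05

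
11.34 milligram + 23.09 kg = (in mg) 2.309e+07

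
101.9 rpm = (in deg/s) 611.4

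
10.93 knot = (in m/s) 5.623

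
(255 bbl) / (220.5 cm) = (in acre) 0.004543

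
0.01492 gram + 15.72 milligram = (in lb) 6.755e-05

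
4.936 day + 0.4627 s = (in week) 0.7051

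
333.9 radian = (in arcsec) 6.887e+07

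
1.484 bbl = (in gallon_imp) 51.9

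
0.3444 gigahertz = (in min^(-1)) 2.066e+10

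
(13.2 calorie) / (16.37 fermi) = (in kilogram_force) 3.44e+14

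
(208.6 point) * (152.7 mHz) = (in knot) 0.02184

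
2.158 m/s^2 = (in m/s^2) 2.158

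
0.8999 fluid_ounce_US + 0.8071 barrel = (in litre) 128.3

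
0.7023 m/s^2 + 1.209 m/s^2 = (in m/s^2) 1.911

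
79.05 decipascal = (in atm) 7.802e-05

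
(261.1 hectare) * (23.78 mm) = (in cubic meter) 6.209e+04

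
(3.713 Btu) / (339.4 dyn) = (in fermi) 1.154e+21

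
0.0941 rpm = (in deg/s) 0.5646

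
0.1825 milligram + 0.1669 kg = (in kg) 0.1669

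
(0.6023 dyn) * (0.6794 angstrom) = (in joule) 4.092e-16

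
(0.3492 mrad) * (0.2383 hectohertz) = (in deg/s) 0.4768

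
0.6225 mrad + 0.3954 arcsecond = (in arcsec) 128.8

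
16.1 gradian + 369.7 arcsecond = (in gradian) 16.21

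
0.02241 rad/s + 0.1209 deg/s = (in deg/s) 1.405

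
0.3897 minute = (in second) 23.38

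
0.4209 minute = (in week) 4.176e-05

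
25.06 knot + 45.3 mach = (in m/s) 1.544e+04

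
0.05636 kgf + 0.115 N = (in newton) 0.6677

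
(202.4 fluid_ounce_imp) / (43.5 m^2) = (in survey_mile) 8.215e-08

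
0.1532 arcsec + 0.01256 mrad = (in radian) 1.33e-05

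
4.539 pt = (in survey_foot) 0.005253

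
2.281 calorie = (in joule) 9.544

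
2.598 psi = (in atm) 0.1768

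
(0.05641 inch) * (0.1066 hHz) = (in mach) 4.486e-05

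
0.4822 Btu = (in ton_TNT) 1.216e-07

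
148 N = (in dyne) 1.48e+07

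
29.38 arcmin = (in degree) 0.4897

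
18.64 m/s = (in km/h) 67.1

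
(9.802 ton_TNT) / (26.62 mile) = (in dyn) 9.573e+10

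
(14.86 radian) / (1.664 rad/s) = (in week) 1.477e-05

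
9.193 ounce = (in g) 260.6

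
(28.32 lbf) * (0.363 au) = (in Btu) 6.484e+09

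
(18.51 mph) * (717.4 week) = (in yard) 3.926e+09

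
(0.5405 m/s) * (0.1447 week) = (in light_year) 5e-12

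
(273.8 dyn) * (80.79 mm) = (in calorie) 5.287e-05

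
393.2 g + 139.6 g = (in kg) 0.5328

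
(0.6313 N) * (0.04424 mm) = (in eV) 1.743e+14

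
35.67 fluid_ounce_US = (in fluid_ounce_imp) 37.13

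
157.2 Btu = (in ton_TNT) 3.964e-05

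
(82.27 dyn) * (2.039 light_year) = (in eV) 9.905e+31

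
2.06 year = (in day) 751.9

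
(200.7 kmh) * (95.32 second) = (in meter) 5314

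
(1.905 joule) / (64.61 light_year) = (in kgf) 3.178e-19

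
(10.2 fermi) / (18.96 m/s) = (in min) 8.966e-18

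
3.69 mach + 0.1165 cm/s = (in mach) 3.69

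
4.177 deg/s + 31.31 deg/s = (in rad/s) 0.6194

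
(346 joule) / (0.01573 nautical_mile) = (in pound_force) 2.67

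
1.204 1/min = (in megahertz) 2.007e-08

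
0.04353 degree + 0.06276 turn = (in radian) 0.3951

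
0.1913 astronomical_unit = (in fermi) 2.862e+25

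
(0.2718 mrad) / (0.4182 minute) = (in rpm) 0.0001034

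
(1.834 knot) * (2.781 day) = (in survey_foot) 7.438e+05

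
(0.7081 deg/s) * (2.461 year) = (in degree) 5.496e+07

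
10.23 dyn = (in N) 0.0001023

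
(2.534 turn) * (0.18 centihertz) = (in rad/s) 0.02866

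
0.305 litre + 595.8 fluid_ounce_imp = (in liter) 17.23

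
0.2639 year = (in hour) 2312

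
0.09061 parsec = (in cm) 2.796e+17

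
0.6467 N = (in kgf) 0.06595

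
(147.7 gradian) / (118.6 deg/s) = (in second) 1.121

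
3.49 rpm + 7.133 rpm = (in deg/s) 63.74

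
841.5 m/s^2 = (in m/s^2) 841.5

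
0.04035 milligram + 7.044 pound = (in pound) 7.044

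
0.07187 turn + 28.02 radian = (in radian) 28.47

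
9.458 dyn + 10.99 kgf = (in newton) 107.8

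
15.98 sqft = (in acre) 0.0003669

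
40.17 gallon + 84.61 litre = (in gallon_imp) 52.06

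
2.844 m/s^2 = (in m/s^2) 2.844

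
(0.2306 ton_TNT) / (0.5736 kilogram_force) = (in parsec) 5.559e-09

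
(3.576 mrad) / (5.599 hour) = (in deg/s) 1.016e-05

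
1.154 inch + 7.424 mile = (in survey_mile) 7.424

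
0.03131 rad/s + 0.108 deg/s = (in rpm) 0.317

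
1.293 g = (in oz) 0.04561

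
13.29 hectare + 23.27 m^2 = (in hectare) 13.29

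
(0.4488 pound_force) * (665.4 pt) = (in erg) 4.686e+06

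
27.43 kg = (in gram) 2.743e+04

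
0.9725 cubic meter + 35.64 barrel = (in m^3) 6.639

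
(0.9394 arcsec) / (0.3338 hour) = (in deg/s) 2.171e-07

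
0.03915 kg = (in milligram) 3.915e+04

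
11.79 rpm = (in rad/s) 1.235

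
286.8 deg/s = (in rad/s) 5.006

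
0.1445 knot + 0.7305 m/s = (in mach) 0.002364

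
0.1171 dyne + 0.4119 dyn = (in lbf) 1.189e-06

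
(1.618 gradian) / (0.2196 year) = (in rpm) 3.505e-08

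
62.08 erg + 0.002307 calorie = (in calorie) 0.002308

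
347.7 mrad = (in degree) 19.92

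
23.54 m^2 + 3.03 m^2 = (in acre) 0.006566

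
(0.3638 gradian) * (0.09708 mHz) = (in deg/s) 3.179e-05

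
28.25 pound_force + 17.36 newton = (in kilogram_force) 14.58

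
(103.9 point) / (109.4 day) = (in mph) 8.674e-09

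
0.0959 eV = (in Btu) 1.456e-23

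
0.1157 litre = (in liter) 0.1157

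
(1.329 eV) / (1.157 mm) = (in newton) 1.84e-16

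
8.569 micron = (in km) 8.569e-09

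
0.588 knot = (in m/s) 0.3025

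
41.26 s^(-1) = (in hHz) 0.4126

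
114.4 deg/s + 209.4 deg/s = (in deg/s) 323.8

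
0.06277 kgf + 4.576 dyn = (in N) 0.6156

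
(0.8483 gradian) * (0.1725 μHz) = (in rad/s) 2.299e-09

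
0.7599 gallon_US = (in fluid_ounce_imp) 101.2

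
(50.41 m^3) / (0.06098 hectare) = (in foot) 0.2712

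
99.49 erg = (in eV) 6.21e+13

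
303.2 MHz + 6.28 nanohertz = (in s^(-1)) 3.032e+08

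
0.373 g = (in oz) 0.01316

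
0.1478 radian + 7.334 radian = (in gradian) 476.3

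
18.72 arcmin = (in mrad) 5.445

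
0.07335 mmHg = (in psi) 0.001418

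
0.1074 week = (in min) 1083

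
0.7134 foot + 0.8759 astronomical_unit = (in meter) 1.31e+11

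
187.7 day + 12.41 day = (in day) 200.1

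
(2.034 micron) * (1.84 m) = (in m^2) 3.743e-06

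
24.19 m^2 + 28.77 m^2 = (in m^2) 52.96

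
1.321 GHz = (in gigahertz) 1.321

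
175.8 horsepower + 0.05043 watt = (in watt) 1.311e+05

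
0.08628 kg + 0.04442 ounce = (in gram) 87.54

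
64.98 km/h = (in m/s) 18.05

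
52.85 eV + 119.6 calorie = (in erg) 5.004e+09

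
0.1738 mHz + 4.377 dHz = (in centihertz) 43.79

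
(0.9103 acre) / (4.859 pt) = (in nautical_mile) 1160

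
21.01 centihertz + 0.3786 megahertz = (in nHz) 3.786e+14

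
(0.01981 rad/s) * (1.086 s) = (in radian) 0.02151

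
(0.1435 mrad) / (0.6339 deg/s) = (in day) 1.501e-07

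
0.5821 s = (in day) 6.737e-06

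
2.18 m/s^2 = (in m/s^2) 2.18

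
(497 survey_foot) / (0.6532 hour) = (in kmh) 0.2319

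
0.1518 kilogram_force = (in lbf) 0.3347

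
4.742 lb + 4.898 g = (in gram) 2156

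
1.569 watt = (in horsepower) 0.002104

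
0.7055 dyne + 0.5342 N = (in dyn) 5.342e+04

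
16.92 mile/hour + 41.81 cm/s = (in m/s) 7.982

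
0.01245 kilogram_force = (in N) 0.1221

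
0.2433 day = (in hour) 5.839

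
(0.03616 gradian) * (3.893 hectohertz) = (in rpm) 2.112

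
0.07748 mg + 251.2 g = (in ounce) 8.861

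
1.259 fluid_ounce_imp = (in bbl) 0.000225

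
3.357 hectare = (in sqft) 3.613e+05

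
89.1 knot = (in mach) 0.1346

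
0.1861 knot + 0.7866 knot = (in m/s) 0.5004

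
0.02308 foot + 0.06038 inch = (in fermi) 8.568e+12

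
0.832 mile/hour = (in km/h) 1.339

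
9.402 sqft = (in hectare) 8.735e-05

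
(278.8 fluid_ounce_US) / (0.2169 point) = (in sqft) 1160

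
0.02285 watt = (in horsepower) 3.064e-05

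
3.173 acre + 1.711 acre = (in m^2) 1.976e+04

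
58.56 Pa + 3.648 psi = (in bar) 0.2521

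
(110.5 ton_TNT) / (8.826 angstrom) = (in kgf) 5.342e+19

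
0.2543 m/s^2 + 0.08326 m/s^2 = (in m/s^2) 0.3376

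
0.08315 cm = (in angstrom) 8.315e+06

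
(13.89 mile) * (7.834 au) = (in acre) 6.474e+12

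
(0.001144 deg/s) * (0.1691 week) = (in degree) 117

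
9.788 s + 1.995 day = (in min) 2873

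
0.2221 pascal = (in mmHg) 0.001666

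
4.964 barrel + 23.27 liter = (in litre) 812.5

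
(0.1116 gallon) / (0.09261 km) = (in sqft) 4.91e-05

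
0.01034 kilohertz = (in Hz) 10.34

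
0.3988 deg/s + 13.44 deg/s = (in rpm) 2.306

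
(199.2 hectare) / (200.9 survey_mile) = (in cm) 616.1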